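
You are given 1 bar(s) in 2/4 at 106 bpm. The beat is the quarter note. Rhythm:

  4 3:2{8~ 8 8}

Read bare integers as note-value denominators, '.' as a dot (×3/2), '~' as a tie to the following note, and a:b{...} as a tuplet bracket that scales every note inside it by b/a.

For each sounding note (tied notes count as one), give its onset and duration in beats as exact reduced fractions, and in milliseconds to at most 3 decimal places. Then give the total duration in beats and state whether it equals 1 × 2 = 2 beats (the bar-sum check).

1) 0.0ms=0b +566.038ms=1b
2) 566.038ms=1b +377.358ms=2/3b
3) 943.396ms=5/3b +188.679ms=1/3b
Σ=2b of 2 (106bpm 2/4) — PASS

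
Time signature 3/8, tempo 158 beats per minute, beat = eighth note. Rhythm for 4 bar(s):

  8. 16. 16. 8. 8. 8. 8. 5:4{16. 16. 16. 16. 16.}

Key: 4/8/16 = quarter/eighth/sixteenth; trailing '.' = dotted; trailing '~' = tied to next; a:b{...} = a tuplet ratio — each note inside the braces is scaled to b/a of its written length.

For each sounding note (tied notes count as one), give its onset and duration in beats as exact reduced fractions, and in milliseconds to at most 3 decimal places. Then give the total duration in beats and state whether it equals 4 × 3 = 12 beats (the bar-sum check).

1) 0.0ms=0b +569.62ms=3/2b
2) 569.62ms=3/2b +284.81ms=3/4b
3) 854.43ms=9/4b +284.81ms=3/4b
4) 1139.241ms=3b +569.62ms=3/2b
5) 1708.861ms=9/2b +569.62ms=3/2b
6) 2278.481ms=6b +569.62ms=3/2b
7) 2848.101ms=15/2b +569.62ms=3/2b
8) 3417.722ms=9b +227.848ms=3/5b
9) 3645.57ms=48/5b +227.848ms=3/5b
10) 3873.418ms=51/5b +227.848ms=3/5b
11) 4101.266ms=54/5b +227.848ms=3/5b
12) 4329.114ms=57/5b +227.848ms=3/5b
Σ=12b of 12 (158bpm 3/8) — PASS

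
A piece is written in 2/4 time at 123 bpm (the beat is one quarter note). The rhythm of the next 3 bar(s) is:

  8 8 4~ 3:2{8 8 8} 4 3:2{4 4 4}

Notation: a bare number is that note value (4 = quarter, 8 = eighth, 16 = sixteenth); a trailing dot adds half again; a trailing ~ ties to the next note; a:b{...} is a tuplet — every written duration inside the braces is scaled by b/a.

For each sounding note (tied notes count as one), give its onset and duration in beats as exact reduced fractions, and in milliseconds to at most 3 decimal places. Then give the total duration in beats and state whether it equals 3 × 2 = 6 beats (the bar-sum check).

1) 0.0ms=0b +243.902ms=1/2b
2) 243.902ms=1/2b +243.902ms=1/2b
3) 487.805ms=1b +650.407ms=4/3b
4) 1138.211ms=7/3b +162.602ms=1/3b
5) 1300.813ms=8/3b +162.602ms=1/3b
6) 1463.415ms=3b +487.805ms=1b
7) 1951.22ms=4b +325.203ms=2/3b
8) 2276.423ms=14/3b +325.203ms=2/3b
9) 2601.626ms=16/3b +325.203ms=2/3b
Σ=6b of 6 (123bpm 2/4) — PASS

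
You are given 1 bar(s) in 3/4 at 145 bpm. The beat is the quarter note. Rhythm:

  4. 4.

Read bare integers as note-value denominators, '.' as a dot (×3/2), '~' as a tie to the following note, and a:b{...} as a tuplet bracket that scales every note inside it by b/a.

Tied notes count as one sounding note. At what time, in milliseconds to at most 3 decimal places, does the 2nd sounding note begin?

1. 0.0ms @ 0 + 620.69ms (3/2)
2. 620.69ms @ 3/2 + 620.69ms (3/2)

note 2 onset = 3/2b = 620.69ms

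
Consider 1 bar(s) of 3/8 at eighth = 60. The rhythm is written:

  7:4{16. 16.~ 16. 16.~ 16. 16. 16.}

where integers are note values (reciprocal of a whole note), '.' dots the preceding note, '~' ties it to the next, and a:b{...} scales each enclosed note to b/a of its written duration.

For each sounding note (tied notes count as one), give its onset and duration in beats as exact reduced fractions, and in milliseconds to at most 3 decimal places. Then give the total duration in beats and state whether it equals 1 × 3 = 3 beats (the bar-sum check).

1) 0.0ms=0b +428.571ms=3/7b
2) 428.571ms=3/7b +857.143ms=6/7b
3) 1285.714ms=9/7b +857.143ms=6/7b
4) 2142.857ms=15/7b +428.571ms=3/7b
5) 2571.429ms=18/7b +428.571ms=3/7b
Σ=3b of 3 (60bpm 3/8) — PASS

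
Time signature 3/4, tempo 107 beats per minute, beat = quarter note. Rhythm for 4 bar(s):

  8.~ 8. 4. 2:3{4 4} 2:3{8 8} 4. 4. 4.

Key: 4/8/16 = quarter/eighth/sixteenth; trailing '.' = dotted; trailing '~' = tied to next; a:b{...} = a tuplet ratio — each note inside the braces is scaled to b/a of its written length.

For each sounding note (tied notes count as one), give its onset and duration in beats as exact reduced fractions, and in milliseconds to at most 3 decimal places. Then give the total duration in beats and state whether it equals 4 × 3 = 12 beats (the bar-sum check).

1) 0.0ms=0b +841.121ms=3/2b
2) 841.121ms=3/2b +841.121ms=3/2b
3) 1682.243ms=3b +841.121ms=3/2b
4) 2523.364ms=9/2b +841.121ms=3/2b
5) 3364.486ms=6b +420.561ms=3/4b
6) 3785.047ms=27/4b +420.561ms=3/4b
7) 4205.607ms=15/2b +841.121ms=3/2b
8) 5046.729ms=9b +841.121ms=3/2b
9) 5887.85ms=21/2b +841.121ms=3/2b
Σ=12b of 12 (107bpm 3/4) — PASS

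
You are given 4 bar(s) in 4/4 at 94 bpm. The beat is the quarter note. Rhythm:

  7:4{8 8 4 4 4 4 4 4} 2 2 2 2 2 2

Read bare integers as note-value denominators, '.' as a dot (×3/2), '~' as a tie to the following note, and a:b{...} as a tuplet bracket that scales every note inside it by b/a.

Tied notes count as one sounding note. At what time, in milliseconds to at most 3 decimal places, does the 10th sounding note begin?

1. 0.0ms @ 0 + 182.371ms (2/7)
2. 182.371ms @ 2/7 + 182.371ms (2/7)
3. 364.742ms @ 4/7 + 364.742ms (4/7)
4. 729.483ms @ 8/7 + 364.742ms (4/7)
5. 1094.225ms @ 12/7 + 364.742ms (4/7)
6. 1458.967ms @ 16/7 + 364.742ms (4/7)
7. 1823.708ms @ 20/7 + 364.742ms (4/7)
8. 2188.45ms @ 24/7 + 364.742ms (4/7)
9. 2553.191ms @ 4 + 1276.596ms (2)
10. 3829.787ms @ 6 + 1276.596ms (2)
11. 5106.383ms @ 8 + 1276.596ms (2)
12. 6382.979ms @ 10 + 1276.596ms (2)
13. 7659.574ms @ 12 + 1276.596ms (2)
14. 8936.17ms @ 14 + 1276.596ms (2)

note 10 onset = 6b = 3829.787ms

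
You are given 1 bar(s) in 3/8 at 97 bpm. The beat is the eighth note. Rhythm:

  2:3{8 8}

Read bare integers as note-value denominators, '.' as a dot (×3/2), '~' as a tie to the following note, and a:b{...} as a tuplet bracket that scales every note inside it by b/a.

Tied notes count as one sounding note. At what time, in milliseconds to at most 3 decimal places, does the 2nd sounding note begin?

note 2 onset = 3/2b = 927.835ms

1. 0.0ms @ 0 + 927.835ms (3/2)
2. 927.835ms @ 3/2 + 927.835ms (3/2)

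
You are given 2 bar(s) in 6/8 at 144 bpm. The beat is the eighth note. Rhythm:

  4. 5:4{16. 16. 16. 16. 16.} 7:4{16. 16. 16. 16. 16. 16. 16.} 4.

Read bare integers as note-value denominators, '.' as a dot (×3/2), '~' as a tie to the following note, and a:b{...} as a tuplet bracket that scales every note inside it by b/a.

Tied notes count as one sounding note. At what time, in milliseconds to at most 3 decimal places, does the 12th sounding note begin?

1. 0.0ms @ 0 + 1250.0ms (3)
2. 1250.0ms @ 3 + 250.0ms (3/5)
3. 1500.0ms @ 18/5 + 250.0ms (3/5)
4. 1750.0ms @ 21/5 + 250.0ms (3/5)
5. 2000.0ms @ 24/5 + 250.0ms (3/5)
6. 2250.0ms @ 27/5 + 250.0ms (3/5)
7. 2500.0ms @ 6 + 178.571ms (3/7)
8. 2678.571ms @ 45/7 + 178.571ms (3/7)
9. 2857.143ms @ 48/7 + 178.571ms (3/7)
10. 3035.714ms @ 51/7 + 178.571ms (3/7)
11. 3214.286ms @ 54/7 + 178.571ms (3/7)
12. 3392.857ms @ 57/7 + 178.571ms (3/7)
13. 3571.429ms @ 60/7 + 178.571ms (3/7)
14. 3750.0ms @ 9 + 1250.0ms (3)

note 12 onset = 57/7b = 3392.857ms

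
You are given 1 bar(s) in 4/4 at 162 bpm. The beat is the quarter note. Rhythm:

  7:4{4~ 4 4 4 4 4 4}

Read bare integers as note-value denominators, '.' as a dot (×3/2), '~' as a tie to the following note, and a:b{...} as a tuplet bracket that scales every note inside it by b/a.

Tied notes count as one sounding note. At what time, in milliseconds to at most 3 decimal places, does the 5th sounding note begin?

1. 0.0ms @ 0 + 423.28ms (8/7)
2. 423.28ms @ 8/7 + 211.64ms (4/7)
3. 634.921ms @ 12/7 + 211.64ms (4/7)
4. 846.561ms @ 16/7 + 211.64ms (4/7)
5. 1058.201ms @ 20/7 + 211.64ms (4/7)
6. 1269.841ms @ 24/7 + 211.64ms (4/7)

note 5 onset = 20/7b = 1058.201ms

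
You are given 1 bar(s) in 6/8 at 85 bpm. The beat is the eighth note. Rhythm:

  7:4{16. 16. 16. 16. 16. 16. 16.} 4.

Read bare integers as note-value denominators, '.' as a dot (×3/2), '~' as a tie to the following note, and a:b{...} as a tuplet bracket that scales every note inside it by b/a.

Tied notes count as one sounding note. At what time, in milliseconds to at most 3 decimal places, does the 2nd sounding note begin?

1. 0.0ms @ 0 + 302.521ms (3/7)
2. 302.521ms @ 3/7 + 302.521ms (3/7)
3. 605.042ms @ 6/7 + 302.521ms (3/7)
4. 907.563ms @ 9/7 + 302.521ms (3/7)
5. 1210.084ms @ 12/7 + 302.521ms (3/7)
6. 1512.605ms @ 15/7 + 302.521ms (3/7)
7. 1815.126ms @ 18/7 + 302.521ms (3/7)
8. 2117.647ms @ 3 + 2117.647ms (3)

note 2 onset = 3/7b = 302.521ms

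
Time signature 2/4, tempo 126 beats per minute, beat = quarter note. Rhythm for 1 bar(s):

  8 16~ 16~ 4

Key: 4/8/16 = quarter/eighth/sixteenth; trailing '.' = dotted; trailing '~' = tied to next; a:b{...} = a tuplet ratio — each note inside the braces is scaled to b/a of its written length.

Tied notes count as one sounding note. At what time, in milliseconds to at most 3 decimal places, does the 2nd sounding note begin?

note 2 onset = 1/2b = 238.095ms

1. 0.0ms @ 0 + 238.095ms (1/2)
2. 238.095ms @ 1/2 + 714.286ms (3/2)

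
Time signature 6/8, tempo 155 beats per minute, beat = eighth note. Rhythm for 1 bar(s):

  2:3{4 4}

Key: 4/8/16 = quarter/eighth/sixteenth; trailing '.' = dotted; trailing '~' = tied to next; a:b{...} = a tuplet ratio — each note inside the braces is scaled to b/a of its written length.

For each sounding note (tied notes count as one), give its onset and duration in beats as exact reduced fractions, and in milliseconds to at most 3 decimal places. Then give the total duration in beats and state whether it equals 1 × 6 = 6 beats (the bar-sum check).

1) 0.0ms=0b +1161.29ms=3b
2) 1161.29ms=3b +1161.29ms=3b
Σ=6b of 6 (155bpm 6/8) — PASS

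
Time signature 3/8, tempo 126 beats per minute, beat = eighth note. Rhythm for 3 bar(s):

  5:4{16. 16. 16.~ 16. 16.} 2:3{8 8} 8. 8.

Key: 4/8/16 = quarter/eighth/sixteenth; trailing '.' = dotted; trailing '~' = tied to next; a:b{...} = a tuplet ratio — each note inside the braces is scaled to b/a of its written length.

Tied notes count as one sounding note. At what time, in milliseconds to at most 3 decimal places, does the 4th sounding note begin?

1. 0.0ms @ 0 + 285.714ms (3/5)
2. 285.714ms @ 3/5 + 285.714ms (3/5)
3. 571.429ms @ 6/5 + 571.429ms (6/5)
4. 1142.857ms @ 12/5 + 285.714ms (3/5)
5. 1428.571ms @ 3 + 714.286ms (3/2)
6. 2142.857ms @ 9/2 + 714.286ms (3/2)
7. 2857.143ms @ 6 + 714.286ms (3/2)
8. 3571.429ms @ 15/2 + 714.286ms (3/2)

note 4 onset = 12/5b = 1142.857ms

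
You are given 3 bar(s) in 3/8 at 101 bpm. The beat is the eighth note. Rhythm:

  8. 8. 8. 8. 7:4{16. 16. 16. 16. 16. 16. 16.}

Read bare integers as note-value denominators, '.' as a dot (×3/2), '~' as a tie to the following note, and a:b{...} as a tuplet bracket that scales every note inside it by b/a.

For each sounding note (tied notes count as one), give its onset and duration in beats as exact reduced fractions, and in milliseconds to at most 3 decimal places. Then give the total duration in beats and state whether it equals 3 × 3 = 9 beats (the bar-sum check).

1) 0.0ms=0b +891.089ms=3/2b
2) 891.089ms=3/2b +891.089ms=3/2b
3) 1782.178ms=3b +891.089ms=3/2b
4) 2673.267ms=9/2b +891.089ms=3/2b
5) 3564.356ms=6b +254.597ms=3/7b
6) 3818.953ms=45/7b +254.597ms=3/7b
7) 4073.55ms=48/7b +254.597ms=3/7b
8) 4328.147ms=51/7b +254.597ms=3/7b
9) 4582.744ms=54/7b +254.597ms=3/7b
10) 4837.341ms=57/7b +254.597ms=3/7b
11) 5091.938ms=60/7b +254.597ms=3/7b
Σ=9b of 9 (101bpm 3/8) — PASS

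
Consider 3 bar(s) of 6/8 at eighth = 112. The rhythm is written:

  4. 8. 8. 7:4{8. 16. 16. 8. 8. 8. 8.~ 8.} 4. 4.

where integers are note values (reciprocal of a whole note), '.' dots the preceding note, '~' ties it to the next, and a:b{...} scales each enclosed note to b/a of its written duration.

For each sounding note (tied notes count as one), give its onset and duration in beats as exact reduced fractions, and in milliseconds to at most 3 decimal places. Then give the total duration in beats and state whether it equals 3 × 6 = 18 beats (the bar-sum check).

1) 0.0ms=0b +1607.143ms=3b
2) 1607.143ms=3b +803.571ms=3/2b
3) 2410.714ms=9/2b +803.571ms=3/2b
4) 3214.286ms=6b +459.184ms=6/7b
5) 3673.469ms=48/7b +229.592ms=3/7b
6) 3903.061ms=51/7b +229.592ms=3/7b
7) 4132.653ms=54/7b +459.184ms=6/7b
8) 4591.837ms=60/7b +459.184ms=6/7b
9) 5051.02ms=66/7b +459.184ms=6/7b
10) 5510.204ms=72/7b +918.367ms=12/7b
11) 6428.571ms=12b +1607.143ms=3b
12) 8035.714ms=15b +1607.143ms=3b
Σ=18b of 18 (112bpm 6/8) — PASS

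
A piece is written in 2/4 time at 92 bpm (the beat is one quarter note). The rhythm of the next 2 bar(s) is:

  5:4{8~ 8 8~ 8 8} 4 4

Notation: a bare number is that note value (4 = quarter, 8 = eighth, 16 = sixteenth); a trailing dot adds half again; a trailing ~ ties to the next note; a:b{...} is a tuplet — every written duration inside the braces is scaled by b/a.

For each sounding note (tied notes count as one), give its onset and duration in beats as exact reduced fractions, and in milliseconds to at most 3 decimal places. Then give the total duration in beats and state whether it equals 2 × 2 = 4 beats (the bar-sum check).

1) 0.0ms=0b +521.739ms=4/5b
2) 521.739ms=4/5b +521.739ms=4/5b
3) 1043.478ms=8/5b +260.87ms=2/5b
4) 1304.348ms=2b +652.174ms=1b
5) 1956.522ms=3b +652.174ms=1b
Σ=4b of 4 (92bpm 2/4) — PASS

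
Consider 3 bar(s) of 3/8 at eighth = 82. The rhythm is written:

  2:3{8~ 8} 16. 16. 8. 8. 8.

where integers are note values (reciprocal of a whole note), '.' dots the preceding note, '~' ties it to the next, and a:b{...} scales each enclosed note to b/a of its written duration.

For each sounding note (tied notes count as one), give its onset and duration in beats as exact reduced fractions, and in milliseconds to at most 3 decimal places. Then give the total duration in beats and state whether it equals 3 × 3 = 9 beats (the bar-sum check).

1) 0.0ms=0b +2195.122ms=3b
2) 2195.122ms=3b +548.78ms=3/4b
3) 2743.902ms=15/4b +548.78ms=3/4b
4) 3292.683ms=9/2b +1097.561ms=3/2b
5) 4390.244ms=6b +1097.561ms=3/2b
6) 5487.805ms=15/2b +1097.561ms=3/2b
Σ=9b of 9 (82bpm 3/8) — PASS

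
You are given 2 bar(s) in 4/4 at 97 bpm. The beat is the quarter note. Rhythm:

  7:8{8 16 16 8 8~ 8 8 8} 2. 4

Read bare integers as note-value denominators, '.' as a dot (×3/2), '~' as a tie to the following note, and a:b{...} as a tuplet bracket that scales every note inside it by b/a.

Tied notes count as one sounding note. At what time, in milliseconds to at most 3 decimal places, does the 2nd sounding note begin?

note 2 onset = 4/7b = 353.461ms

1. 0.0ms @ 0 + 353.461ms (4/7)
2. 353.461ms @ 4/7 + 176.73ms (2/7)
3. 530.191ms @ 6/7 + 176.73ms (2/7)
4. 706.922ms @ 8/7 + 353.461ms (4/7)
5. 1060.383ms @ 12/7 + 706.922ms (8/7)
6. 1767.305ms @ 20/7 + 353.461ms (4/7)
7. 2120.766ms @ 24/7 + 353.461ms (4/7)
8. 2474.227ms @ 4 + 1855.67ms (3)
9. 4329.897ms @ 7 + 618.557ms (1)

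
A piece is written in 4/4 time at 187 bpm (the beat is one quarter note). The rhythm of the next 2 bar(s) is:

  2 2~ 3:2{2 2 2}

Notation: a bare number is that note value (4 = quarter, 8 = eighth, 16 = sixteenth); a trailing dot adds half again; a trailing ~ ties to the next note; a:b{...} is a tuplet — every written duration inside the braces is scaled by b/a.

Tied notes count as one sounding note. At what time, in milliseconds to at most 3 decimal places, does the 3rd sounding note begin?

1. 0.0ms @ 0 + 641.711ms (2)
2. 641.711ms @ 2 + 1069.519ms (10/3)
3. 1711.23ms @ 16/3 + 427.807ms (4/3)
4. 2139.037ms @ 20/3 + 427.807ms (4/3)

note 3 onset = 16/3b = 1711.23ms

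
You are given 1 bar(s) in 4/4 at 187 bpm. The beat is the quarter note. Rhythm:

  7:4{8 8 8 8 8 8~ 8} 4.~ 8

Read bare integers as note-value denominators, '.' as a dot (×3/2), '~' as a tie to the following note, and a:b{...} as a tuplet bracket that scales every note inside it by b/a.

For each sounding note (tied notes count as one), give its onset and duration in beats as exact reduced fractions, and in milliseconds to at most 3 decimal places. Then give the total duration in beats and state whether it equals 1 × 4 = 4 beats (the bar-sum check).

1) 0.0ms=0b +91.673ms=2/7b
2) 91.673ms=2/7b +91.673ms=2/7b
3) 183.346ms=4/7b +91.673ms=2/7b
4) 275.019ms=6/7b +91.673ms=2/7b
5) 366.692ms=8/7b +91.673ms=2/7b
6) 458.365ms=10/7b +183.346ms=4/7b
7) 641.711ms=2b +641.711ms=2b
Σ=4b of 4 (187bpm 4/4) — PASS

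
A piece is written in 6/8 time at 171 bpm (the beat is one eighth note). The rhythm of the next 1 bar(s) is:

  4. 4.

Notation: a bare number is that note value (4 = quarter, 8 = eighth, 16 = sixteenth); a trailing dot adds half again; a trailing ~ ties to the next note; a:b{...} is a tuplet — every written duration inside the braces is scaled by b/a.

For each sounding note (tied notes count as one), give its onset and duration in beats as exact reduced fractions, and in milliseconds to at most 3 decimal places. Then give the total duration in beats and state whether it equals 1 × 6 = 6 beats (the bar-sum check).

1) 0.0ms=0b +1052.632ms=3b
2) 1052.632ms=3b +1052.632ms=3b
Σ=6b of 6 (171bpm 6/8) — PASS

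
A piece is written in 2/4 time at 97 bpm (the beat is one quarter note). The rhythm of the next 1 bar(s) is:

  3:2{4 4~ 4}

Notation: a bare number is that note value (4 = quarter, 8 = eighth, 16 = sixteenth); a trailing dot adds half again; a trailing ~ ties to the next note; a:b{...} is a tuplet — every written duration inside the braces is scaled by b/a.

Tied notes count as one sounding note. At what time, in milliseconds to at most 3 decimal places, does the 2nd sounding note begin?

1. 0.0ms @ 0 + 412.371ms (2/3)
2. 412.371ms @ 2/3 + 824.742ms (4/3)

note 2 onset = 2/3b = 412.371ms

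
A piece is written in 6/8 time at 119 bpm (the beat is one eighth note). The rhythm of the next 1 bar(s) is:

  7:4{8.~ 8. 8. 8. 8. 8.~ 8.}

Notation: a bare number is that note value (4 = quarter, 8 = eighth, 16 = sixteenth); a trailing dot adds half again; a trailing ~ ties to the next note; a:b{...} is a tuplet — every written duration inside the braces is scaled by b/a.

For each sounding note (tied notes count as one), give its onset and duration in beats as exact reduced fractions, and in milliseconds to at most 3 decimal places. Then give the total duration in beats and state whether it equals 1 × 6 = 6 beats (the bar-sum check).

1) 0.0ms=0b +864.346ms=12/7b
2) 864.346ms=12/7b +432.173ms=6/7b
3) 1296.519ms=18/7b +432.173ms=6/7b
4) 1728.691ms=24/7b +432.173ms=6/7b
5) 2160.864ms=30/7b +864.346ms=12/7b
Σ=6b of 6 (119bpm 6/8) — PASS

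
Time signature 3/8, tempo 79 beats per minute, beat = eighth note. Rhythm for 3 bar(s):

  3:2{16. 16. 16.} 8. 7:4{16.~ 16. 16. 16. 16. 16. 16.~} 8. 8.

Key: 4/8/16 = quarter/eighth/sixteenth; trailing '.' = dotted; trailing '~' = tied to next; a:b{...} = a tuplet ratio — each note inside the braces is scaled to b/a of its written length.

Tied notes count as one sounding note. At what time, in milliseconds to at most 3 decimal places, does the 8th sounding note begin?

note 8 onset = 33/7b = 3580.47ms

1. 0.0ms @ 0 + 379.747ms (1/2)
2. 379.747ms @ 1/2 + 379.747ms (1/2)
3. 759.494ms @ 1 + 379.747ms (1/2)
4. 1139.241ms @ 3/2 + 1139.241ms (3/2)
5. 2278.481ms @ 3 + 650.995ms (6/7)
6. 2929.476ms @ 27/7 + 325.497ms (3/7)
7. 3254.973ms @ 30/7 + 325.497ms (3/7)
8. 3580.47ms @ 33/7 + 325.497ms (3/7)
9. 3905.967ms @ 36/7 + 325.497ms (3/7)
10. 4231.465ms @ 39/7 + 1464.738ms (27/14)
11. 5696.203ms @ 15/2 + 1139.241ms (3/2)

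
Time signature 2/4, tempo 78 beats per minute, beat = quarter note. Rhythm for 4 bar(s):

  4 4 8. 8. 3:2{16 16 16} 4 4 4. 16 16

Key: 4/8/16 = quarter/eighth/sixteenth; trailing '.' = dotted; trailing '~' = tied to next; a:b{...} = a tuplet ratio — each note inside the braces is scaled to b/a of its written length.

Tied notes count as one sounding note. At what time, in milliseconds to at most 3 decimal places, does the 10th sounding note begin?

note 10 onset = 6b = 4615.385ms

1. 0.0ms @ 0 + 769.231ms (1)
2. 769.231ms @ 1 + 769.231ms (1)
3. 1538.462ms @ 2 + 576.923ms (3/4)
4. 2115.385ms @ 11/4 + 576.923ms (3/4)
5. 2692.308ms @ 7/2 + 128.205ms (1/6)
6. 2820.513ms @ 11/3 + 128.205ms (1/6)
7. 2948.718ms @ 23/6 + 128.205ms (1/6)
8. 3076.923ms @ 4 + 769.231ms (1)
9. 3846.154ms @ 5 + 769.231ms (1)
10. 4615.385ms @ 6 + 1153.846ms (3/2)
11. 5769.231ms @ 15/2 + 192.308ms (1/4)
12. 5961.538ms @ 31/4 + 192.308ms (1/4)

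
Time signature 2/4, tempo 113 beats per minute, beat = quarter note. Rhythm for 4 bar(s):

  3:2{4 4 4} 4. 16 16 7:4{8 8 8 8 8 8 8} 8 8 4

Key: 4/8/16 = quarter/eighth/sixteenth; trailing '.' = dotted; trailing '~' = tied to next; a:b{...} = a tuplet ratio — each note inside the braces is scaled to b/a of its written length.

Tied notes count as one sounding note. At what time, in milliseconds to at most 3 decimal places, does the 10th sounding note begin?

1. 0.0ms @ 0 + 353.982ms (2/3)
2. 353.982ms @ 2/3 + 353.982ms (2/3)
3. 707.965ms @ 4/3 + 353.982ms (2/3)
4. 1061.947ms @ 2 + 796.46ms (3/2)
5. 1858.407ms @ 7/2 + 132.743ms (1/4)
6. 1991.15ms @ 15/4 + 132.743ms (1/4)
7. 2123.894ms @ 4 + 151.707ms (2/7)
8. 2275.601ms @ 30/7 + 151.707ms (2/7)
9. 2427.307ms @ 32/7 + 151.707ms (2/7)
10. 2579.014ms @ 34/7 + 151.707ms (2/7)
11. 2730.721ms @ 36/7 + 151.707ms (2/7)
12. 2882.427ms @ 38/7 + 151.707ms (2/7)
13. 3034.134ms @ 40/7 + 151.707ms (2/7)
14. 3185.841ms @ 6 + 265.487ms (1/2)
15. 3451.327ms @ 13/2 + 265.487ms (1/2)
16. 3716.814ms @ 7 + 530.973ms (1)

note 10 onset = 34/7b = 2579.014ms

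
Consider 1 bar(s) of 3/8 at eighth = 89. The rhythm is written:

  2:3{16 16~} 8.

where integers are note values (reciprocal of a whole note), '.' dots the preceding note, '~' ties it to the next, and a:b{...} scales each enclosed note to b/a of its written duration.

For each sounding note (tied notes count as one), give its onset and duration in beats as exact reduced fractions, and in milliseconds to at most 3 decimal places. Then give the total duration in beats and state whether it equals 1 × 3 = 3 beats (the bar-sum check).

1) 0.0ms=0b +505.618ms=3/4b
2) 505.618ms=3/4b +1516.854ms=9/4b
Σ=3b of 3 (89bpm 3/8) — PASS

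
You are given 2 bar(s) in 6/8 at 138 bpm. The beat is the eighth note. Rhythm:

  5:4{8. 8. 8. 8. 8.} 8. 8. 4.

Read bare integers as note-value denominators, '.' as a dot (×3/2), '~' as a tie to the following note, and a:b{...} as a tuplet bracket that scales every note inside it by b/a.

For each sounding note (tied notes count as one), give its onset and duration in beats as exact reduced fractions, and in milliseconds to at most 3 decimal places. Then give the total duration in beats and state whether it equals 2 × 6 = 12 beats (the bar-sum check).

1) 0.0ms=0b +521.739ms=6/5b
2) 521.739ms=6/5b +521.739ms=6/5b
3) 1043.478ms=12/5b +521.739ms=6/5b
4) 1565.217ms=18/5b +521.739ms=6/5b
5) 2086.957ms=24/5b +521.739ms=6/5b
6) 2608.696ms=6b +652.174ms=3/2b
7) 3260.87ms=15/2b +652.174ms=3/2b
8) 3913.043ms=9b +1304.348ms=3b
Σ=12b of 12 (138bpm 6/8) — PASS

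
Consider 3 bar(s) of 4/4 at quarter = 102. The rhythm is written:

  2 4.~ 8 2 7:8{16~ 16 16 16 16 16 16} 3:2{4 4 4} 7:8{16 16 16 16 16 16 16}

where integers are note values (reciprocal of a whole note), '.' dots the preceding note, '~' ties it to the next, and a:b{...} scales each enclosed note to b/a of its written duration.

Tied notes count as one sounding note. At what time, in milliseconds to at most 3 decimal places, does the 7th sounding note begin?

1. 0.0ms @ 0 + 1176.471ms (2)
2. 1176.471ms @ 2 + 1176.471ms (2)
3. 2352.941ms @ 4 + 1176.471ms (2)
4. 3529.412ms @ 6 + 336.134ms (4/7)
5. 3865.546ms @ 46/7 + 168.067ms (2/7)
6. 4033.613ms @ 48/7 + 168.067ms (2/7)
7. 4201.681ms @ 50/7 + 168.067ms (2/7)
8. 4369.748ms @ 52/7 + 168.067ms (2/7)
9. 4537.815ms @ 54/7 + 168.067ms (2/7)
10. 4705.882ms @ 8 + 392.157ms (2/3)
11. 5098.039ms @ 26/3 + 392.157ms (2/3)
12. 5490.196ms @ 28/3 + 392.157ms (2/3)
13. 5882.353ms @ 10 + 168.067ms (2/7)
14. 6050.42ms @ 72/7 + 168.067ms (2/7)
15. 6218.487ms @ 74/7 + 168.067ms (2/7)
16. 6386.555ms @ 76/7 + 168.067ms (2/7)
17. 6554.622ms @ 78/7 + 168.067ms (2/7)
18. 6722.689ms @ 80/7 + 168.067ms (2/7)
19. 6890.756ms @ 82/7 + 168.067ms (2/7)

note 7 onset = 50/7b = 4201.681ms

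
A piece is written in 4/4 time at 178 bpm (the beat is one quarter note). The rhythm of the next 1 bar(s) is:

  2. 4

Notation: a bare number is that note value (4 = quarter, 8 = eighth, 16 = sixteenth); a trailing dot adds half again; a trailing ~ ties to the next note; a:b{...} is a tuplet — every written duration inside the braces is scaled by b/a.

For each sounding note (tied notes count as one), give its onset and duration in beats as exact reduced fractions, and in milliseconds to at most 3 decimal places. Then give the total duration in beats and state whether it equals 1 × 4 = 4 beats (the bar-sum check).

1) 0.0ms=0b +1011.236ms=3b
2) 1011.236ms=3b +337.079ms=1b
Σ=4b of 4 (178bpm 4/4) — PASS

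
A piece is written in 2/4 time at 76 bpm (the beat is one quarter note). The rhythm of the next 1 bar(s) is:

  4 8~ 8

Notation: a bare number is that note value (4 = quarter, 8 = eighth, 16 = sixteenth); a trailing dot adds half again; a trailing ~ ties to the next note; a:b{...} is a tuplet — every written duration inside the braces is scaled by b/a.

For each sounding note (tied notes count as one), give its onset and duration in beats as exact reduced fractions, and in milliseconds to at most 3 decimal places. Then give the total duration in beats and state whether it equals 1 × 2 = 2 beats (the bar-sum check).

1) 0.0ms=0b +789.474ms=1b
2) 789.474ms=1b +789.474ms=1b
Σ=2b of 2 (76bpm 2/4) — PASS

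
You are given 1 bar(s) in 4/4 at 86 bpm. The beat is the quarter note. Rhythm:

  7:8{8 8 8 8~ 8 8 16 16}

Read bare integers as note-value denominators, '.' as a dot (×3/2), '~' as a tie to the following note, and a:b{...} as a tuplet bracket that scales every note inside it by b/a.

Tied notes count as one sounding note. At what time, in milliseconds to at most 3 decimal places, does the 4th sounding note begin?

1. 0.0ms @ 0 + 398.671ms (4/7)
2. 398.671ms @ 4/7 + 398.671ms (4/7)
3. 797.342ms @ 8/7 + 398.671ms (4/7)
4. 1196.013ms @ 12/7 + 797.342ms (8/7)
5. 1993.355ms @ 20/7 + 398.671ms (4/7)
6. 2392.027ms @ 24/7 + 199.336ms (2/7)
7. 2591.362ms @ 26/7 + 199.336ms (2/7)

note 4 onset = 12/7b = 1196.013ms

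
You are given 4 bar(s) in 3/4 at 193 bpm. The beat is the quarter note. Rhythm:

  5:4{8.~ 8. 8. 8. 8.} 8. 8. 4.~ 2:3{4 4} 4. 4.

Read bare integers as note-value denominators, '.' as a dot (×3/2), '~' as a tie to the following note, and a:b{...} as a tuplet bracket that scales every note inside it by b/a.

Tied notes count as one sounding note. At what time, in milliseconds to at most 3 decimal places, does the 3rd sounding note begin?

1. 0.0ms @ 0 + 373.057ms (6/5)
2. 373.057ms @ 6/5 + 186.528ms (3/5)
3. 559.585ms @ 9/5 + 186.528ms (3/5)
4. 746.114ms @ 12/5 + 186.528ms (3/5)
5. 932.642ms @ 3 + 233.161ms (3/4)
6. 1165.803ms @ 15/4 + 233.161ms (3/4)
7. 1398.964ms @ 9/2 + 932.642ms (3)
8. 2331.606ms @ 15/2 + 466.321ms (3/2)
9. 2797.927ms @ 9 + 466.321ms (3/2)
10. 3264.249ms @ 21/2 + 466.321ms (3/2)

note 3 onset = 9/5b = 559.585ms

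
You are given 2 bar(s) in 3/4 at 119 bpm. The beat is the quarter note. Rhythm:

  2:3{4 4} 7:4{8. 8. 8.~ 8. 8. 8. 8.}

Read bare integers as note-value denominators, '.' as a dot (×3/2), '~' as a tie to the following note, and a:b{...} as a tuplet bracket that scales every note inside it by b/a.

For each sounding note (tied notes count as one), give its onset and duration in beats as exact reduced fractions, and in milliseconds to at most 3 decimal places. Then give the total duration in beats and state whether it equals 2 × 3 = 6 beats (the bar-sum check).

1) 0.0ms=0b +756.303ms=3/2b
2) 756.303ms=3/2b +756.303ms=3/2b
3) 1512.605ms=3b +216.086ms=3/7b
4) 1728.691ms=24/7b +216.086ms=3/7b
5) 1944.778ms=27/7b +432.173ms=6/7b
6) 2376.951ms=33/7b +216.086ms=3/7b
7) 2593.037ms=36/7b +216.086ms=3/7b
8) 2809.124ms=39/7b +216.086ms=3/7b
Σ=6b of 6 (119bpm 3/4) — PASS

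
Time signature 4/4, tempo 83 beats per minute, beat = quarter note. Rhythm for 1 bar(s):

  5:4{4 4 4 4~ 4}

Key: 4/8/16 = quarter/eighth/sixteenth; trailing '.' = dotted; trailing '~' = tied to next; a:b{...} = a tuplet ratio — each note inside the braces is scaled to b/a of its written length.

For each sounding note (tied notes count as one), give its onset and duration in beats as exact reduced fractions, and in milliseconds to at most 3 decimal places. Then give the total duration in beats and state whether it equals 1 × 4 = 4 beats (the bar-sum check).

1) 0.0ms=0b +578.313ms=4/5b
2) 578.313ms=4/5b +578.313ms=4/5b
3) 1156.627ms=8/5b +578.313ms=4/5b
4) 1734.94ms=12/5b +1156.627ms=8/5b
Σ=4b of 4 (83bpm 4/4) — PASS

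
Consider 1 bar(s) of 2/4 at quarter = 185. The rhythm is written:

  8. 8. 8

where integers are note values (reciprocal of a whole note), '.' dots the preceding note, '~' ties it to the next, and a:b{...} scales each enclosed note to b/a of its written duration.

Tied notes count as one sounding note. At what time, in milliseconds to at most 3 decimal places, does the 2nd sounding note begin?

note 2 onset = 3/4b = 243.243ms

1. 0.0ms @ 0 + 243.243ms (3/4)
2. 243.243ms @ 3/4 + 243.243ms (3/4)
3. 486.486ms @ 3/2 + 162.162ms (1/2)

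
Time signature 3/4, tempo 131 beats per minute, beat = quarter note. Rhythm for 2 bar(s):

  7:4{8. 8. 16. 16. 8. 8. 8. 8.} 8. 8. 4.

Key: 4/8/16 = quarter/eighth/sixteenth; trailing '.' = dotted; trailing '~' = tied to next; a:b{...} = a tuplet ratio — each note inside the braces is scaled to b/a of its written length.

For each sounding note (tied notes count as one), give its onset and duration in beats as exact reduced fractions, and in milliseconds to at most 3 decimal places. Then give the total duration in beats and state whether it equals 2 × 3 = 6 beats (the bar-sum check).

1) 0.0ms=0b +196.292ms=3/7b
2) 196.292ms=3/7b +196.292ms=3/7b
3) 392.585ms=6/7b +98.146ms=3/14b
4) 490.731ms=15/14b +98.146ms=3/14b
5) 588.877ms=9/7b +196.292ms=3/7b
6) 785.169ms=12/7b +196.292ms=3/7b
7) 981.461ms=15/7b +196.292ms=3/7b
8) 1177.754ms=18/7b +196.292ms=3/7b
9) 1374.046ms=3b +343.511ms=3/4b
10) 1717.557ms=15/4b +343.511ms=3/4b
11) 2061.069ms=9/2b +687.023ms=3/2b
Σ=6b of 6 (131bpm 3/4) — PASS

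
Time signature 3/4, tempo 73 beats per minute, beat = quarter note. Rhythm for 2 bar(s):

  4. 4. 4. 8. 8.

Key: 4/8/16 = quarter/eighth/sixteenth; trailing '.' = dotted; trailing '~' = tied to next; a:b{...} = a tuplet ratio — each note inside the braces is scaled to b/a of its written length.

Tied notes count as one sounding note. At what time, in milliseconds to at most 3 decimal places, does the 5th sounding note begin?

note 5 onset = 21/4b = 4315.068ms

1. 0.0ms @ 0 + 1232.877ms (3/2)
2. 1232.877ms @ 3/2 + 1232.877ms (3/2)
3. 2465.753ms @ 3 + 1232.877ms (3/2)
4. 3698.63ms @ 9/2 + 616.438ms (3/4)
5. 4315.068ms @ 21/4 + 616.438ms (3/4)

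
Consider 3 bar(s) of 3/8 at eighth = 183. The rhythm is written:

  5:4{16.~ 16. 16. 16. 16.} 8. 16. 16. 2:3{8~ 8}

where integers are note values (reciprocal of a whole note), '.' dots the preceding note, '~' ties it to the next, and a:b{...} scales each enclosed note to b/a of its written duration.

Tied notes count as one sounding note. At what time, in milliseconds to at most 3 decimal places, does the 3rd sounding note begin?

note 3 onset = 9/5b = 590.164ms

1. 0.0ms @ 0 + 393.443ms (6/5)
2. 393.443ms @ 6/5 + 196.721ms (3/5)
3. 590.164ms @ 9/5 + 196.721ms (3/5)
4. 786.885ms @ 12/5 + 196.721ms (3/5)
5. 983.607ms @ 3 + 491.803ms (3/2)
6. 1475.41ms @ 9/2 + 245.902ms (3/4)
7. 1721.311ms @ 21/4 + 245.902ms (3/4)
8. 1967.213ms @ 6 + 983.607ms (3)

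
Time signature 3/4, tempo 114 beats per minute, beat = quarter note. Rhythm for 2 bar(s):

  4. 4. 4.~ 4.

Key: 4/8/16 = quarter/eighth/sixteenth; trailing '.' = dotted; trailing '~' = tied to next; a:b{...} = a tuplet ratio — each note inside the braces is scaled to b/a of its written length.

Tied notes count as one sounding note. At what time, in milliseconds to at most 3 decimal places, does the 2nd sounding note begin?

1. 0.0ms @ 0 + 789.474ms (3/2)
2. 789.474ms @ 3/2 + 789.474ms (3/2)
3. 1578.947ms @ 3 + 1578.947ms (3)

note 2 onset = 3/2b = 789.474ms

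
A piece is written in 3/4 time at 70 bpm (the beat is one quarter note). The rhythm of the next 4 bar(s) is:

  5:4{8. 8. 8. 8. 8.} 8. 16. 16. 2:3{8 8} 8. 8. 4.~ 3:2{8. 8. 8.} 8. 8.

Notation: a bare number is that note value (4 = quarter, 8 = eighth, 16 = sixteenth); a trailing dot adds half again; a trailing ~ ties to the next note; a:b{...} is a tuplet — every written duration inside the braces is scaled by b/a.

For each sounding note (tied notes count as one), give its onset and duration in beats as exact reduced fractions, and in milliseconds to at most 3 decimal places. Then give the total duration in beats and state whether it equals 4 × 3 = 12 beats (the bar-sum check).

1) 0.0ms=0b +514.286ms=3/5b
2) 514.286ms=3/5b +514.286ms=3/5b
3) 1028.571ms=6/5b +514.286ms=3/5b
4) 1542.857ms=9/5b +514.286ms=3/5b
5) 2057.143ms=12/5b +514.286ms=3/5b
6) 2571.429ms=3b +642.857ms=3/4b
7) 3214.286ms=15/4b +321.429ms=3/8b
8) 3535.714ms=33/8b +321.429ms=3/8b
9) 3857.143ms=9/2b +642.857ms=3/4b
10) 4500.0ms=21/4b +642.857ms=3/4b
11) 5142.857ms=6b +642.857ms=3/4b
12) 5785.714ms=27/4b +642.857ms=3/4b
13) 6428.571ms=15/2b +1714.286ms=2b
14) 8142.857ms=19/2b +428.571ms=1/2b
15) 8571.429ms=10b +428.571ms=1/2b
16) 9000.0ms=21/2b +642.857ms=3/4b
17) 9642.857ms=45/4b +642.857ms=3/4b
Σ=12b of 12 (70bpm 3/4) — PASS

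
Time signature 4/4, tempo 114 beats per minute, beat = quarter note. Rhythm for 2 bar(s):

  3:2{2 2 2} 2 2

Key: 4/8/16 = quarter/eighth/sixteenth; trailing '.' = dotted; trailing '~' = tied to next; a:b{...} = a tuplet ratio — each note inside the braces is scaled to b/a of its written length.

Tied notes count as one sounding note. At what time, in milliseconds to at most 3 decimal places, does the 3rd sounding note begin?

1. 0.0ms @ 0 + 701.754ms (4/3)
2. 701.754ms @ 4/3 + 701.754ms (4/3)
3. 1403.509ms @ 8/3 + 701.754ms (4/3)
4. 2105.263ms @ 4 + 1052.632ms (2)
5. 3157.895ms @ 6 + 1052.632ms (2)

note 3 onset = 8/3b = 1403.509ms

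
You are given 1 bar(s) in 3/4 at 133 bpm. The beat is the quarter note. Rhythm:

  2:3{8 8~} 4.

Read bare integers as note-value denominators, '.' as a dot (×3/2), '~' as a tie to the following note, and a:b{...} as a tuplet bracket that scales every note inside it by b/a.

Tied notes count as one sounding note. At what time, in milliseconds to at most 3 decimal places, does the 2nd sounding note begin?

1. 0.0ms @ 0 + 338.346ms (3/4)
2. 338.346ms @ 3/4 + 1015.038ms (9/4)

note 2 onset = 3/4b = 338.346ms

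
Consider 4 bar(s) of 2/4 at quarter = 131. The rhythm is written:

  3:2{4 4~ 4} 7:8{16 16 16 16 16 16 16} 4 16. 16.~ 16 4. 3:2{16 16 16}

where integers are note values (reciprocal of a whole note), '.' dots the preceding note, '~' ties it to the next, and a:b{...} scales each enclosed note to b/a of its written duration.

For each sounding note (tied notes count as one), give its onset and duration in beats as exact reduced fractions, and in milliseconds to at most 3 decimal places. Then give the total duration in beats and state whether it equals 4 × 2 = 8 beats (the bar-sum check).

1) 0.0ms=0b +305.344ms=2/3b
2) 305.344ms=2/3b +610.687ms=4/3b
3) 916.031ms=2b +130.862ms=2/7b
4) 1046.892ms=16/7b +130.862ms=2/7b
5) 1177.754ms=18/7b +130.862ms=2/7b
6) 1308.615ms=20/7b +130.862ms=2/7b
7) 1439.477ms=22/7b +130.862ms=2/7b
8) 1570.338ms=24/7b +130.862ms=2/7b
9) 1701.2ms=26/7b +130.862ms=2/7b
10) 1832.061ms=4b +458.015ms=1b
11) 2290.076ms=5b +171.756ms=3/8b
12) 2461.832ms=43/8b +286.26ms=5/8b
13) 2748.092ms=6b +687.023ms=3/2b
14) 3435.115ms=15/2b +76.336ms=1/6b
15) 3511.45ms=23/3b +76.336ms=1/6b
16) 3587.786ms=47/6b +76.336ms=1/6b
Σ=8b of 8 (131bpm 2/4) — PASS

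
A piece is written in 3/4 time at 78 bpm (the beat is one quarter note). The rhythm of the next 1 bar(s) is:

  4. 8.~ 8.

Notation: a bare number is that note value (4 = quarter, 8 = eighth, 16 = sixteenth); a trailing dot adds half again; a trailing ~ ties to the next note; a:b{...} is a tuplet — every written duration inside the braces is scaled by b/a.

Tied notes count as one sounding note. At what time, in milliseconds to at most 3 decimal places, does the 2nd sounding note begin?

1. 0.0ms @ 0 + 1153.846ms (3/2)
2. 1153.846ms @ 3/2 + 1153.846ms (3/2)

note 2 onset = 3/2b = 1153.846ms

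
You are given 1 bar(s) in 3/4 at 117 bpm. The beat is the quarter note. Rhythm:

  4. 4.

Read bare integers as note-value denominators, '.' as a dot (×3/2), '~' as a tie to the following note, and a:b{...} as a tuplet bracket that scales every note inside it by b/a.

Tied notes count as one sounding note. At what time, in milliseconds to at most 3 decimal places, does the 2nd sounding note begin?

1. 0.0ms @ 0 + 769.231ms (3/2)
2. 769.231ms @ 3/2 + 769.231ms (3/2)

note 2 onset = 3/2b = 769.231ms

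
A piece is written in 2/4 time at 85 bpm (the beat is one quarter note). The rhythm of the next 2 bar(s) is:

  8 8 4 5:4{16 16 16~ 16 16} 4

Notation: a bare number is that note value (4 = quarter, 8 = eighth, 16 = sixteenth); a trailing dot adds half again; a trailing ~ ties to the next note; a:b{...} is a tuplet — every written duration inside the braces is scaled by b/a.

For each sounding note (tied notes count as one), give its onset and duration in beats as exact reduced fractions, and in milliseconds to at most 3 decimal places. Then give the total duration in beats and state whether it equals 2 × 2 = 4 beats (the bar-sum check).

1) 0.0ms=0b +352.941ms=1/2b
2) 352.941ms=1/2b +352.941ms=1/2b
3) 705.882ms=1b +705.882ms=1b
4) 1411.765ms=2b +141.176ms=1/5b
5) 1552.941ms=11/5b +141.176ms=1/5b
6) 1694.118ms=12/5b +282.353ms=2/5b
7) 1976.471ms=14/5b +141.176ms=1/5b
8) 2117.647ms=3b +705.882ms=1b
Σ=4b of 4 (85bpm 2/4) — PASS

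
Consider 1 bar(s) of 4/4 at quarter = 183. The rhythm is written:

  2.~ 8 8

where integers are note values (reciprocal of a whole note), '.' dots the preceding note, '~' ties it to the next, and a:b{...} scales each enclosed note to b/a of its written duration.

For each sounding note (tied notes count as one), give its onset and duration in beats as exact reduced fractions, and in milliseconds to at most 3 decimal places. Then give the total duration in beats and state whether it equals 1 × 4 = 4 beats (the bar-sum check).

1) 0.0ms=0b +1147.541ms=7/2b
2) 1147.541ms=7/2b +163.934ms=1/2b
Σ=4b of 4 (183bpm 4/4) — PASS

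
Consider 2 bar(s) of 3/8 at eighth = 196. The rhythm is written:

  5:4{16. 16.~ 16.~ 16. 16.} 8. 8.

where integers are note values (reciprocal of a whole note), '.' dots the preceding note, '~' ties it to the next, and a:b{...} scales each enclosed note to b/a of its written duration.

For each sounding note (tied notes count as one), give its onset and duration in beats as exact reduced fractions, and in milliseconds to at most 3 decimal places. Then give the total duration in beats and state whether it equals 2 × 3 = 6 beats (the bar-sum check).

1) 0.0ms=0b +183.673ms=3/5b
2) 183.673ms=3/5b +551.02ms=9/5b
3) 734.694ms=12/5b +183.673ms=3/5b
4) 918.367ms=3b +459.184ms=3/2b
5) 1377.551ms=9/2b +459.184ms=3/2b
Σ=6b of 6 (196bpm 3/8) — PASS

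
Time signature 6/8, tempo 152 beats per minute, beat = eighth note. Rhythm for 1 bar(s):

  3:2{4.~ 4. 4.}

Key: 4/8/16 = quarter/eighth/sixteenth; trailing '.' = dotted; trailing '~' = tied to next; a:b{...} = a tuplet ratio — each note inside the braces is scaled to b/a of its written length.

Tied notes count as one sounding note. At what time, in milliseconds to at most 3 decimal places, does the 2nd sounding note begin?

note 2 onset = 4b = 1578.947ms

1. 0.0ms @ 0 + 1578.947ms (4)
2. 1578.947ms @ 4 + 789.474ms (2)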